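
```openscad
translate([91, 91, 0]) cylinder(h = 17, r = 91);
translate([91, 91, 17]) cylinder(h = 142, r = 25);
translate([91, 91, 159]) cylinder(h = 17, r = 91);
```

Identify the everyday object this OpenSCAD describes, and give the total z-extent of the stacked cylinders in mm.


A spool. The overall height is 176 mm.

Three coaxial cylinders, large–small–large — a spool. Two 17 mm flanges and a 142 mm core give 17 + 142 + 17 = 176 mm.


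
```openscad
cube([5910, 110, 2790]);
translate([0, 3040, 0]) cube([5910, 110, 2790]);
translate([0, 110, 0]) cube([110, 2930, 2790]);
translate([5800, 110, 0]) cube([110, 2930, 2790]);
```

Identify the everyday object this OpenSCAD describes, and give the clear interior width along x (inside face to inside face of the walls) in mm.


A house (or room) frame. The interior width is 5690 mm.

Four 2790 mm walls enclosing a rectangle with no floor or roof — a room or house frame. Outside width is 5910 mm and wall thickness is 110 mm, so the interior width is 5910 − 2 × 110 = 5690 mm.


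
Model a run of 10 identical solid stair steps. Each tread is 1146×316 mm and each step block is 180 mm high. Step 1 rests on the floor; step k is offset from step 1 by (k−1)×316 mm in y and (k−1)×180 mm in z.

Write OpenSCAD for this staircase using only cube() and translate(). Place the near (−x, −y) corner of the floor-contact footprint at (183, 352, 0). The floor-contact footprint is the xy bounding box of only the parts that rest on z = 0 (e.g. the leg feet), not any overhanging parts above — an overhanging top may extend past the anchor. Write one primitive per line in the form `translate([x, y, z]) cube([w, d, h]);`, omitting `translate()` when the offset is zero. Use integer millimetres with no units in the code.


translate([183, 352, 0]) cube([1146, 316, 180]);
translate([183, 668, 180]) cube([1146, 316, 180]);
translate([183, 984, 360]) cube([1146, 316, 180]);
translate([183, 1300, 540]) cube([1146, 316, 180]);
translate([183, 1616, 720]) cube([1146, 316, 180]);
translate([183, 1932, 900]) cube([1146, 316, 180]);
translate([183, 2248, 1080]) cube([1146, 316, 180]);
translate([183, 2564, 1260]) cube([1146, 316, 180]);
translate([183, 2880, 1440]) cube([1146, 316, 180]);
translate([183, 3196, 1620]) cube([1146, 316, 180]);


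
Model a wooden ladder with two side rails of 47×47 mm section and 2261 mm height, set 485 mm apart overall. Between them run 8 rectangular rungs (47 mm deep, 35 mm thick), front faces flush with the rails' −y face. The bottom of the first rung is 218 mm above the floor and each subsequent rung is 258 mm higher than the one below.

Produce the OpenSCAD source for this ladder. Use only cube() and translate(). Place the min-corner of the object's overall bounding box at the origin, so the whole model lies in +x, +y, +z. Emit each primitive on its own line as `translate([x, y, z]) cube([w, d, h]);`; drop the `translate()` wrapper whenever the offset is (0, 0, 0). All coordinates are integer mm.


cube([47, 47, 2261]);
translate([438, 0, 0]) cube([47, 47, 2261]);
translate([47, 0, 218]) cube([391, 47, 35]);
translate([47, 0, 476]) cube([391, 47, 35]);
translate([47, 0, 734]) cube([391, 47, 35]);
translate([47, 0, 992]) cube([391, 47, 35]);
translate([47, 0, 1250]) cube([391, 47, 35]);
translate([47, 0, 1508]) cube([391, 47, 35]);
translate([47, 0, 1766]) cube([391, 47, 35]);
translate([47, 0, 2024]) cube([391, 47, 35]);


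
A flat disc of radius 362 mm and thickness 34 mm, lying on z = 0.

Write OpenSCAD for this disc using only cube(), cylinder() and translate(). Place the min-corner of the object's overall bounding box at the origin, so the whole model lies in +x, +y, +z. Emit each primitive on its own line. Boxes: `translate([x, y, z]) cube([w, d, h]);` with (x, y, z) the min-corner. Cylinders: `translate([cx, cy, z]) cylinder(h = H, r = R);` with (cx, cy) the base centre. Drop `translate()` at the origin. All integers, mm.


translate([362, 362, 0]) cylinder(h = 34, r = 362);


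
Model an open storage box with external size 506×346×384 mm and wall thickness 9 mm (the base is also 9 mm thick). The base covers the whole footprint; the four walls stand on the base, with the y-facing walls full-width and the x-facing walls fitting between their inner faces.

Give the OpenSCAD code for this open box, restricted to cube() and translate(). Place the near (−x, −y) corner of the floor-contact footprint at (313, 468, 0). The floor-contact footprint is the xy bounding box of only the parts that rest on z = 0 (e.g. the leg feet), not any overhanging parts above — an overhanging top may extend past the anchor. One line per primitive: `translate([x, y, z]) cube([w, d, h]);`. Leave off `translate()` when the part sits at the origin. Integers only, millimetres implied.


translate([313, 468, 0]) cube([506, 346, 9]);
translate([313, 468, 9]) cube([506, 9, 375]);
translate([313, 805, 9]) cube([506, 9, 375]);
translate([313, 477, 9]) cube([9, 328, 375]);
translate([810, 477, 9]) cube([9, 328, 375]);


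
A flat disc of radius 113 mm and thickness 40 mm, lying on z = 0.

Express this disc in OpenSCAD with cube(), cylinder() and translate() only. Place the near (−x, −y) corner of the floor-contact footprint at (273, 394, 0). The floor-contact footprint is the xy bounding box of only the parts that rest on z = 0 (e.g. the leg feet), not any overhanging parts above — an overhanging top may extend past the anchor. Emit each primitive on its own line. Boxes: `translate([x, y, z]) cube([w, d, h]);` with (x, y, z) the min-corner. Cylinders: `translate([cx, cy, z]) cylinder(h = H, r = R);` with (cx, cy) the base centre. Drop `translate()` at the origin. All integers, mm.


translate([386, 507, 0]) cylinder(h = 40, r = 113);


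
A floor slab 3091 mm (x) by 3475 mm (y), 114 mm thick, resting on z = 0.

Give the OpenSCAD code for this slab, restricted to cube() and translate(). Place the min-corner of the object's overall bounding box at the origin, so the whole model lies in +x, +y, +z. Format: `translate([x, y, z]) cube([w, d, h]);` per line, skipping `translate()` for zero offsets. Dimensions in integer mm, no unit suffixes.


cube([3091, 3475, 114]);


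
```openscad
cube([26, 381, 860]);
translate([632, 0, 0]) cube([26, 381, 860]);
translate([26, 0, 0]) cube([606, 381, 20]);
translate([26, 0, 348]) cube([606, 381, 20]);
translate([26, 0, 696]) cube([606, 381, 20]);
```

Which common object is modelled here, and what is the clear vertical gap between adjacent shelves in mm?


A bookshelf. The clear shelf gap is 328 mm.

Two tall side panels with 3 horizontal boards between them — a bookshelf. The first two shelf undersides are at z = 0 and z = 348; with shelf thickness 20, the clear gap is 348 − 0 − 20 = 328 mm.


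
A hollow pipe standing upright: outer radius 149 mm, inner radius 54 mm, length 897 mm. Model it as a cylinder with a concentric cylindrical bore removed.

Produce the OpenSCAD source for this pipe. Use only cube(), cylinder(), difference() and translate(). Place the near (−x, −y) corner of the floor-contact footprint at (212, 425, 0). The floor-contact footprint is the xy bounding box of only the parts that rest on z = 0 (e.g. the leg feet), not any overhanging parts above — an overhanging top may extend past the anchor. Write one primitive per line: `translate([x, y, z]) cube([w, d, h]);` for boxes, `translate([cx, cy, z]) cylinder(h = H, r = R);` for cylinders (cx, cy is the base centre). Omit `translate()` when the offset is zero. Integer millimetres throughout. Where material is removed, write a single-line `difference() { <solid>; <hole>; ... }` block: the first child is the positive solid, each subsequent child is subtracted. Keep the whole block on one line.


difference() { translate([361, 574, 0]) cylinder(h = 897, r = 149); translate([361, 574, 0]) cylinder(h = 897, r = 54); }


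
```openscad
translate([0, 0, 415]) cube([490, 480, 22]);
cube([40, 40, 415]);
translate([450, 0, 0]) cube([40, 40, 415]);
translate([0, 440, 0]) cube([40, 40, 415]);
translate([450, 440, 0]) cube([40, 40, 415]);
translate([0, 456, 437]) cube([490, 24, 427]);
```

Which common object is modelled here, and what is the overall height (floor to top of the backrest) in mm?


A chair. The overall height is 864 mm.

A slab on four corner posts with a tall panel at the back — a chair. The seat slab sits at z = 415 with thickness 22, and the 427 mm backrest starts at the seat top, so the overall height is 415 + 22 + 427 = 864 mm.


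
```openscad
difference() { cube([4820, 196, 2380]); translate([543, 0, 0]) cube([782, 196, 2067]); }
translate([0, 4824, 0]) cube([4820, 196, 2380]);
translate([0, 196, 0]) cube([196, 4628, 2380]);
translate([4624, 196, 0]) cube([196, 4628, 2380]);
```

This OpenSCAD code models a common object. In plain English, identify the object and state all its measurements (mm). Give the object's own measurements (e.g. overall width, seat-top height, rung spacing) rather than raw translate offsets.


A single room: four walls, each 2380 mm tall and 196 mm thick, enclosing an outside footprint 4820×5020 mm (x × y), no floor or roof. The front and back walls (−y and +y sides) run the full x-width; the side walls fit between their inner faces. A door opening 782 mm wide and 2067 mm tall is cut through the front wall from the floor up, its −x edge 543 mm from the wall's −x end.


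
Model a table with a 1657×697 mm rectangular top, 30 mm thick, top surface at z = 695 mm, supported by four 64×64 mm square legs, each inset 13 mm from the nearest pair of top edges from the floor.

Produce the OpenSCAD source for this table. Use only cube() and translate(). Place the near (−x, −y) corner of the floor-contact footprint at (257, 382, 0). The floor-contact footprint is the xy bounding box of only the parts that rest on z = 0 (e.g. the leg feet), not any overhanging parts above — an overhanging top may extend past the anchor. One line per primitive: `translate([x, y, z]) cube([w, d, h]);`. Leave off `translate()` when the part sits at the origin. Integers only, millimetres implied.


// leg_h = 695 - 30 = 665
translate([244, 369, 665]) cube([1657, 697, 30]);
translate([257, 382, 0]) cube([64, 64, 665]);
translate([1824, 382, 0]) cube([64, 64, 665]);
translate([257, 989, 0]) cube([64, 64, 665]);
translate([1824, 989, 0]) cube([64, 64, 665]);


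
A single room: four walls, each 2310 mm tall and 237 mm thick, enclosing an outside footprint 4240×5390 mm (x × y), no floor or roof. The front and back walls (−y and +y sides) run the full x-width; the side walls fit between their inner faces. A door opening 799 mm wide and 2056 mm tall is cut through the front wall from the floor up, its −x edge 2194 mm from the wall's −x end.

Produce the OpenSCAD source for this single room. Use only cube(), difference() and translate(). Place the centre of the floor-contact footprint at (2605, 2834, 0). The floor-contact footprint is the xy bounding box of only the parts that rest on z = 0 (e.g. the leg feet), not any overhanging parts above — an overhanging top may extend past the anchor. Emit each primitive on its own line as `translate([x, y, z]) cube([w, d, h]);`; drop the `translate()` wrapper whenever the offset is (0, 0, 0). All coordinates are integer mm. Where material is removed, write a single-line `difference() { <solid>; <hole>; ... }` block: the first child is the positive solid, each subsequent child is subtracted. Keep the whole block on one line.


difference() { translate([485, 139, 0]) cube([4240, 237, 2310]); translate([2679, 139, 0]) cube([799, 237, 2056]); }
translate([485, 5292, 0]) cube([4240, 237, 2310]);
translate([485, 376, 0]) cube([237, 4916, 2310]);
translate([4488, 376, 0]) cube([237, 4916, 2310]);


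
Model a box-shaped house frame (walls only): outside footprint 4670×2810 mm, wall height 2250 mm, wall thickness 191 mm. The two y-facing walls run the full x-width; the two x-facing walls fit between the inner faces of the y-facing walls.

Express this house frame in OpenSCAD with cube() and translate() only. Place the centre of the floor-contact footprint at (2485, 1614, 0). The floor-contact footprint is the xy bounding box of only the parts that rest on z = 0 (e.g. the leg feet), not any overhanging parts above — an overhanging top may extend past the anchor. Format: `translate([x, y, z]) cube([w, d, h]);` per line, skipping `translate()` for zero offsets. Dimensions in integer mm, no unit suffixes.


translate([150, 209, 0]) cube([4670, 191, 2250]);
translate([150, 2828, 0]) cube([4670, 191, 2250]);
translate([150, 400, 0]) cube([191, 2428, 2250]);
translate([4629, 400, 0]) cube([191, 2428, 2250]);


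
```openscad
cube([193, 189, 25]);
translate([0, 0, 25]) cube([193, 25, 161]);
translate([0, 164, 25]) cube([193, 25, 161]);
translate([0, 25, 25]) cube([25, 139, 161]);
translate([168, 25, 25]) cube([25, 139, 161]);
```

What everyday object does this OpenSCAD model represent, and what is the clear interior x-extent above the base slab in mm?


An open box. The internal width is 143 mm.

A 193×189 base slab with four walls standing on it — an open box. The base is 193 mm wide and the walls are 25 mm thick, so the internal width is 193 − 2 × 25 = 143 mm.


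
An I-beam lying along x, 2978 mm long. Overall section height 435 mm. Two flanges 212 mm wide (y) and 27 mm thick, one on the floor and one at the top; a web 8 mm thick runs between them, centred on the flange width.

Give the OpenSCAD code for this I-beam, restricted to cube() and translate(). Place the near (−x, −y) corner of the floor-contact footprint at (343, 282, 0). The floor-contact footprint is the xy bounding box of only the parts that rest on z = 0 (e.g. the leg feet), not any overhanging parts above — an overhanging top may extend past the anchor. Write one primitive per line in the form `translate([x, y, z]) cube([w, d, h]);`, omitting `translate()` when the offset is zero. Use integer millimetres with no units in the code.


translate([343, 282, 0]) cube([2978, 212, 27]);
translate([343, 384, 27]) cube([2978, 8, 381]);
translate([343, 282, 408]) cube([2978, 212, 27]);


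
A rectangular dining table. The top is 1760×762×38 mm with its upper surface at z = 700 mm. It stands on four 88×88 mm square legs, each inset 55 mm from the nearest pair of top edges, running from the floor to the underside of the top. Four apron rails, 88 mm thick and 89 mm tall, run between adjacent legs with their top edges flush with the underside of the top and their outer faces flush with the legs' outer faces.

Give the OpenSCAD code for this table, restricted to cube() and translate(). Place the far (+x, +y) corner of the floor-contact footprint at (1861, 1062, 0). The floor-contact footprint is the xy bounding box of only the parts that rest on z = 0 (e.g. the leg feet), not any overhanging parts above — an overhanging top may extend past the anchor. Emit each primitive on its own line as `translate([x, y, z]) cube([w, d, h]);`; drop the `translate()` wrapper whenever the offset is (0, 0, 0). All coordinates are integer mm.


// leg_h = 700 - 38 = 662
// apron z = 662 - 89 = 573
translate([156, 355, 662]) cube([1760, 762, 38]);
translate([211, 410, 0]) cube([88, 88, 662]);
translate([1773, 410, 0]) cube([88, 88, 662]);
translate([211, 974, 0]) cube([88, 88, 662]);
translate([1773, 974, 0]) cube([88, 88, 662]);
translate([299, 410, 573]) cube([1474, 88, 89]);
translate([299, 974, 573]) cube([1474, 88, 89]);
translate([211, 498, 573]) cube([88, 476, 89]);
translate([1773, 498, 573]) cube([88, 476, 89]);


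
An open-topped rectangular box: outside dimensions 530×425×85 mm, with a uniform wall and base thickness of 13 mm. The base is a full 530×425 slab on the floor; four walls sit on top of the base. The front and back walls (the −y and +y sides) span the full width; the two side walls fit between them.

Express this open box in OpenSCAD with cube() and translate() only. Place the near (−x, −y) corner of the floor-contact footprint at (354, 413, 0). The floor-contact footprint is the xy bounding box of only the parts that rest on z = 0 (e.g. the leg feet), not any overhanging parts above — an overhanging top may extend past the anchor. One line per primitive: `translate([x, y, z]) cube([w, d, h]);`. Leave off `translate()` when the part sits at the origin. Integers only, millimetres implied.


translate([354, 413, 0]) cube([530, 425, 13]);
translate([354, 413, 13]) cube([530, 13, 72]);
translate([354, 825, 13]) cube([530, 13, 72]);
translate([354, 426, 13]) cube([13, 399, 72]);
translate([871, 426, 13]) cube([13, 399, 72]);


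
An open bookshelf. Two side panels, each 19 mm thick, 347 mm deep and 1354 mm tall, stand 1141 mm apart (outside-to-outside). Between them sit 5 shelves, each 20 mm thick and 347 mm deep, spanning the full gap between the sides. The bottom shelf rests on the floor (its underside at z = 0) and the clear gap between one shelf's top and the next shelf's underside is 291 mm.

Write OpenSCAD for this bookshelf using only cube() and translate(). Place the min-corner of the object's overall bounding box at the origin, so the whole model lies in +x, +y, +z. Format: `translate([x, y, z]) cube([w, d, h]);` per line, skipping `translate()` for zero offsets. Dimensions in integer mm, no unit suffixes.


cube([19, 347, 1354]);
translate([1122, 0, 0]) cube([19, 347, 1354]);
translate([19, 0, 0]) cube([1103, 347, 20]);
translate([19, 0, 311]) cube([1103, 347, 20]);
translate([19, 0, 622]) cube([1103, 347, 20]);
translate([19, 0, 933]) cube([1103, 347, 20]);
translate([19, 0, 1244]) cube([1103, 347, 20]);


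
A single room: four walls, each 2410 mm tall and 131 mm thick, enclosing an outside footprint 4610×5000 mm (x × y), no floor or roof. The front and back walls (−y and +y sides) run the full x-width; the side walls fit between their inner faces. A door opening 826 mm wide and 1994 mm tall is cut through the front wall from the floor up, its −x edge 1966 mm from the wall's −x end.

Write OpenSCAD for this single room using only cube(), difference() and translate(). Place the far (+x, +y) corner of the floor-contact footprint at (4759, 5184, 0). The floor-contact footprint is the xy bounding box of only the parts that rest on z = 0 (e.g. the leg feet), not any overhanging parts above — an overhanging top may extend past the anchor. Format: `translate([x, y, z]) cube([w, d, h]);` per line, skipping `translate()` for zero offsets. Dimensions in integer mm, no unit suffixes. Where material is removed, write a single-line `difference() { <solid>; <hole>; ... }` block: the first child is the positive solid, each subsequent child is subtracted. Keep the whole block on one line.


difference() { translate([149, 184, 0]) cube([4610, 131, 2410]); translate([2115, 184, 0]) cube([826, 131, 1994]); }
translate([149, 5053, 0]) cube([4610, 131, 2410]);
translate([149, 315, 0]) cube([131, 4738, 2410]);
translate([4628, 315, 0]) cube([131, 4738, 2410]);


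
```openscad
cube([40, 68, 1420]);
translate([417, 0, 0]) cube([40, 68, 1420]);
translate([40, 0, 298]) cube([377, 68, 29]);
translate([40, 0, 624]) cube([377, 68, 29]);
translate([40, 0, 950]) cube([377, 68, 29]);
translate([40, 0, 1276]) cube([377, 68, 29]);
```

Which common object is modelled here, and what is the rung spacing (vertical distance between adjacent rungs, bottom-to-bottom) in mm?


A ladder. The rung spacing is 326 mm.

Two tall 40×68 posts with 4 short bars between them — a ladder. Adjacent rungs sit at z = 298 and z = 624, so the spacing is 624 − 298 = 326 mm.


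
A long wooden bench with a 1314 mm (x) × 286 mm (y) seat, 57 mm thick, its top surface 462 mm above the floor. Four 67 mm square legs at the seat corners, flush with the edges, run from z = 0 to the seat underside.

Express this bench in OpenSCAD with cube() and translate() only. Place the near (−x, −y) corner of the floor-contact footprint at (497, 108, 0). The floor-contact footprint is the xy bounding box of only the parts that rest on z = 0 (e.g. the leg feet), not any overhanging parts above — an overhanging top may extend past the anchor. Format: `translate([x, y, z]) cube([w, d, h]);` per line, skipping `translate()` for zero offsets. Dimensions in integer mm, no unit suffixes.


translate([497, 108, 405]) cube([1314, 286, 57]);
translate([497, 108, 0]) cube([67, 67, 405]);
translate([497, 327, 0]) cube([67, 67, 405]);
translate([1744, 108, 0]) cube([67, 67, 405]);
translate([1744, 327, 0]) cube([67, 67, 405]);


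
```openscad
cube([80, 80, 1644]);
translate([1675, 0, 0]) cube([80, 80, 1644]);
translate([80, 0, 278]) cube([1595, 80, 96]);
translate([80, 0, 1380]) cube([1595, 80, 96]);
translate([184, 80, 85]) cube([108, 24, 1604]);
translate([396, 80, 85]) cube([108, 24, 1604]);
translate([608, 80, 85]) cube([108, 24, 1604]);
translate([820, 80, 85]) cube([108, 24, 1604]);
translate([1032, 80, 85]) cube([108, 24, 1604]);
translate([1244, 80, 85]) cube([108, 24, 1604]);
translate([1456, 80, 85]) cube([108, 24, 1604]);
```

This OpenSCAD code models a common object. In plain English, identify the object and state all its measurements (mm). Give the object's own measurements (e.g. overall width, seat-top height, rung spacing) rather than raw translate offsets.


A fence section. Two 80×80 mm posts, 1644 mm tall, stand on the floor with a clear span of 1595 mm between their inner faces. Two horizontal rails of 80×96 mm section span the gap between the posts with their undersides at z = 278 mm and z = 1380 mm, flush with the posts' −y face. 7 pickets, each 108 mm wide, 24 mm thick and 1604 mm tall, are fixed to the +y face of the rails with their bottoms at z = 85 mm, spaced across the span with a 104 mm gap after the −x post and between neighbouring pickets, with 111 mm left before the +x post.


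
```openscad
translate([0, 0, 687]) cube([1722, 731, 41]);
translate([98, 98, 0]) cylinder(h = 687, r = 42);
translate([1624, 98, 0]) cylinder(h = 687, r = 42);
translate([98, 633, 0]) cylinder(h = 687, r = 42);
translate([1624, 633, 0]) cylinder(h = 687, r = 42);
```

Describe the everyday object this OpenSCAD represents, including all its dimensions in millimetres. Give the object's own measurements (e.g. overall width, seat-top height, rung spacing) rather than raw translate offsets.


A rectangular dining table. The top is 1722×731×41 mm with its upper surface at z = 728 mm. It stands on four round legs of 84 mm diameter, each leg's bounding box inset 56 mm from the nearest pair of top edges, running from the floor to the underside of the top.


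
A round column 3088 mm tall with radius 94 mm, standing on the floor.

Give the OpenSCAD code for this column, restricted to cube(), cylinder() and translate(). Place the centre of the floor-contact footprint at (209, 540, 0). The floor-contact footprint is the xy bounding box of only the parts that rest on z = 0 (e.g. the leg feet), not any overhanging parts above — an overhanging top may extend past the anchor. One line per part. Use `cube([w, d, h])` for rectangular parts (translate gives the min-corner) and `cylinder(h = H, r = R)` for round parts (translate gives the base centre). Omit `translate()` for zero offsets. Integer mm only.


translate([209, 540, 0]) cylinder(h = 3088, r = 94);


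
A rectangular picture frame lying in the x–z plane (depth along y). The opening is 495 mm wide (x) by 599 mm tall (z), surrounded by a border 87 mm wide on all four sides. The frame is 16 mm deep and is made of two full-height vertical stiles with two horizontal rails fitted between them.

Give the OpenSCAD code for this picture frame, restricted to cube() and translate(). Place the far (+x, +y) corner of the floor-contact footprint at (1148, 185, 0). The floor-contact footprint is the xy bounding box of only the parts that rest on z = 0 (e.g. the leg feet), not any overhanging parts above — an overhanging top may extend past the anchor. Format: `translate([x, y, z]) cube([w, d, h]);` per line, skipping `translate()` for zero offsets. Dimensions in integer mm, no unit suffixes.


translate([479, 169, 0]) cube([87, 16, 773]);
translate([1061, 169, 0]) cube([87, 16, 773]);
translate([566, 169, 0]) cube([495, 16, 87]);
translate([566, 169, 686]) cube([495, 16, 87]);


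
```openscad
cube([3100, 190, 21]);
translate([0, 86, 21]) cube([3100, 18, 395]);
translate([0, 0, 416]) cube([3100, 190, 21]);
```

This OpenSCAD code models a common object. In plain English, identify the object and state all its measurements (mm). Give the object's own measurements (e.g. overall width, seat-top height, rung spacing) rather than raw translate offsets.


An I-beam lying along x, 3100 mm long. Overall section height 437 mm. Two flanges 190 mm wide (y) and 21 mm thick, one on the floor and one at the top; a web 18 mm thick runs between them, centred on the flange width.


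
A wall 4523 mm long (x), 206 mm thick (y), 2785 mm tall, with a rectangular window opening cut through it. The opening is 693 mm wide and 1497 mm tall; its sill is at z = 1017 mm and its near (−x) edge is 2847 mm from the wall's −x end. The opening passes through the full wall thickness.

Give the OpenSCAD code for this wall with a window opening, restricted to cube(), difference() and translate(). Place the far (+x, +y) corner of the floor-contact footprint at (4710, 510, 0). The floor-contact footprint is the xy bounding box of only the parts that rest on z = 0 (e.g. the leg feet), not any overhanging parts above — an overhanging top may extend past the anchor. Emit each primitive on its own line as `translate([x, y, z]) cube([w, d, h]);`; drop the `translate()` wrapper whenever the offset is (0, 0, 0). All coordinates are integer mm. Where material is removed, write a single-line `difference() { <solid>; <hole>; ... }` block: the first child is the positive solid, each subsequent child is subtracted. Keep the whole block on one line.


difference() { translate([187, 304, 0]) cube([4523, 206, 2785]); translate([3034, 304, 1017]) cube([693, 206, 1497]); }


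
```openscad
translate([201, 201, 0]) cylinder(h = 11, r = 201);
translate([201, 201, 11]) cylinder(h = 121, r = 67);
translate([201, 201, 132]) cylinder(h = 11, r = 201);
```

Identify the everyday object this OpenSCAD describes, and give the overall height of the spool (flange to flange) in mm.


A spool. The overall height is 143 mm.

Three coaxial cylinders, large–small–large — a spool. Two 11 mm flanges and a 121 mm core give 11 + 121 + 11 = 143 mm.


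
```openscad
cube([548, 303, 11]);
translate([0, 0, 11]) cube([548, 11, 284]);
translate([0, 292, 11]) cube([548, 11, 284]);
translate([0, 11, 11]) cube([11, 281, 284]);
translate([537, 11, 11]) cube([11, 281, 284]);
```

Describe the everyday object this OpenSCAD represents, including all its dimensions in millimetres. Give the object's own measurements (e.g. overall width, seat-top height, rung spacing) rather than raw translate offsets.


An open-topped rectangular box: outside dimensions 548×303×295 mm, with a uniform wall and base thickness of 11 mm. The base is a full 548×303 slab on the floor; four walls sit on top of the base. The front and back walls (the −y and +y sides) span the full width; the two side walls fit between them.


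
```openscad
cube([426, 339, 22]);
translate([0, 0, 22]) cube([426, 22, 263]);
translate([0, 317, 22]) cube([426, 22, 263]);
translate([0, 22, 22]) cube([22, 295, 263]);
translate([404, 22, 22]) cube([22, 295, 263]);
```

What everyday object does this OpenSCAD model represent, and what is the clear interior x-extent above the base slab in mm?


An open box. The internal width is 382 mm.

A 426×339 base slab with four walls standing on it — an open box. The base is 426 mm wide and the walls are 22 mm thick, so the internal width is 426 − 2 × 22 = 382 mm.


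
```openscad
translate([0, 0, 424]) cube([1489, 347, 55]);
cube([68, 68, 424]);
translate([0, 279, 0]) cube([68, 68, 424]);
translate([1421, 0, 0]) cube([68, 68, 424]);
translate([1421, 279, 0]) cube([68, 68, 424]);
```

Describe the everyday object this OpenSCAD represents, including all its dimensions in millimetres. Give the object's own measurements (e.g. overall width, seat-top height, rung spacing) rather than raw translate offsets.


A long wooden bench with a 1489 mm (x) × 347 mm (y) seat, 55 mm thick, its top surface 479 mm above the floor. Four 68 mm square legs at the seat corners, flush with the edges, run from z = 0 to the seat underside.


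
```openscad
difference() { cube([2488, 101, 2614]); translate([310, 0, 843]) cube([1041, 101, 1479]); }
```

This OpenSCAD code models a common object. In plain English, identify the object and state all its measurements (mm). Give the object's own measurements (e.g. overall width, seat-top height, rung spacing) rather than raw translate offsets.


A wall 2488 mm long (x), 101 mm thick (y), 2614 mm tall, with a rectangular window opening cut through it. The opening is 1041 mm wide and 1479 mm tall; its sill is at z = 843 mm and its near (−x) edge is 310 mm from the wall's −x end. The opening passes through the full wall thickness.


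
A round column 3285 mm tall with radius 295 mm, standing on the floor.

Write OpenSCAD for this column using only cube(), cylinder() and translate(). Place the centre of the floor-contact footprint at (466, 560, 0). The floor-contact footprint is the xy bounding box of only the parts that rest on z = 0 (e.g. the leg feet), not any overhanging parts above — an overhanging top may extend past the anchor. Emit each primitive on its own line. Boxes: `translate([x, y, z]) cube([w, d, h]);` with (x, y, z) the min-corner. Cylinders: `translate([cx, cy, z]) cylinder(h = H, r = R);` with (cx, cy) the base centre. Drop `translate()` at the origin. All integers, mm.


translate([466, 560, 0]) cylinder(h = 3285, r = 295);


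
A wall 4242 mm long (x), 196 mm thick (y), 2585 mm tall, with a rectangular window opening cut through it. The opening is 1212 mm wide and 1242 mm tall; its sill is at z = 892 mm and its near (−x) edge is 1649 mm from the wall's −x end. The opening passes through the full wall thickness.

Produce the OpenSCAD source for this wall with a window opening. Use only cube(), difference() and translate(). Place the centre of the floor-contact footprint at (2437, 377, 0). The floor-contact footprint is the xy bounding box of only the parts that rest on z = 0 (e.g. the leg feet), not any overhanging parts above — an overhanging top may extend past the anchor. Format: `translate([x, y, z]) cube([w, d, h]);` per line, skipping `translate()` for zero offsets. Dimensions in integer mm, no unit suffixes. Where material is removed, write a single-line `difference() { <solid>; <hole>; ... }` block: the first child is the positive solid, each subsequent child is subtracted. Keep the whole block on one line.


difference() { translate([316, 279, 0]) cube([4242, 196, 2585]); translate([1965, 279, 892]) cube([1212, 196, 1242]); }


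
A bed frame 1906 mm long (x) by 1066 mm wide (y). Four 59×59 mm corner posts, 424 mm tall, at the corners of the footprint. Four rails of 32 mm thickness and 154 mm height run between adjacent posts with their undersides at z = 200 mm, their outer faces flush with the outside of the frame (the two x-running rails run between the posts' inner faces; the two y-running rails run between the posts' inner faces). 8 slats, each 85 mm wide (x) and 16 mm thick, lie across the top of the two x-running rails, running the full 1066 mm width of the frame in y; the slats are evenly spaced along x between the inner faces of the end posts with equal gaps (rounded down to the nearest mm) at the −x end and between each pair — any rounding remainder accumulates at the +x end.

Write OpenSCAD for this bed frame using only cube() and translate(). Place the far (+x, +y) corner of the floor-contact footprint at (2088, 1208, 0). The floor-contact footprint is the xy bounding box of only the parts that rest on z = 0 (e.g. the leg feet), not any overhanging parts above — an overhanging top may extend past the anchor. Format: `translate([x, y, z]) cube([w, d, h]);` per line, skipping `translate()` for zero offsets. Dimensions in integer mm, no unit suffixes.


// slat z = rail_z + rail_h = 200 + 154 = 354
// slat gap = ⌊(1788 − 8·85) / 9⌋ = 123
translate([182, 142, 0]) cube([59, 59, 424]);
translate([182, 1149, 0]) cube([59, 59, 424]);
translate([2029, 142, 0]) cube([59, 59, 424]);
translate([2029, 1149, 0]) cube([59, 59, 424]);
translate([241, 142, 200]) cube([1788, 32, 154]);
translate([241, 1176, 200]) cube([1788, 32, 154]);
translate([182, 201, 200]) cube([32, 948, 154]);
translate([2056, 201, 200]) cube([32, 948, 154]);
translate([364, 142, 354]) cube([85, 1066, 16]);
translate([572, 142, 354]) cube([85, 1066, 16]);
translate([780, 142, 354]) cube([85, 1066, 16]);
translate([988, 142, 354]) cube([85, 1066, 16]);
translate([1196, 142, 354]) cube([85, 1066, 16]);
translate([1404, 142, 354]) cube([85, 1066, 16]);
translate([1612, 142, 354]) cube([85, 1066, 16]);
translate([1820, 142, 354]) cube([85, 1066, 16]);


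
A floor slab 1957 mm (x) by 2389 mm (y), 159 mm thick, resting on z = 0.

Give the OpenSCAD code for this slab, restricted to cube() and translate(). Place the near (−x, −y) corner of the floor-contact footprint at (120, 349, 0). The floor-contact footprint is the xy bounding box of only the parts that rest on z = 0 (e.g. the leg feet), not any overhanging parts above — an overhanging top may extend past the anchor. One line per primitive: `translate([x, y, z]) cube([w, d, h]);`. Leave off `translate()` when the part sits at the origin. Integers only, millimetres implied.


translate([120, 349, 0]) cube([1957, 2389, 159]);


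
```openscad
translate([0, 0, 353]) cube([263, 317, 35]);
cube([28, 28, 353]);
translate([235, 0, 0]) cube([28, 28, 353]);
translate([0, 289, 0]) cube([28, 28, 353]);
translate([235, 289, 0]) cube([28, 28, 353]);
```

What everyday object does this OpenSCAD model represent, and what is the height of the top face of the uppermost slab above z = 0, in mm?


A stool. The seat height is 388 mm.

A 263×317×35 slab at z = 353 on four corner posts — a stool. The seat top is 353 + 35 = 388 mm.


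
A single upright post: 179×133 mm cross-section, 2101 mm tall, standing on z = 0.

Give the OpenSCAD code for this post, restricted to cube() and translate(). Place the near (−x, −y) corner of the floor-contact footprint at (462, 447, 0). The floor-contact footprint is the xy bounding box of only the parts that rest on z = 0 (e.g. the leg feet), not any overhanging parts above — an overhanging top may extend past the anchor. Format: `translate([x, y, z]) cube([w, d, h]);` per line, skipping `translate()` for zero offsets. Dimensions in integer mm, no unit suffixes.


translate([462, 447, 0]) cube([179, 133, 2101]);


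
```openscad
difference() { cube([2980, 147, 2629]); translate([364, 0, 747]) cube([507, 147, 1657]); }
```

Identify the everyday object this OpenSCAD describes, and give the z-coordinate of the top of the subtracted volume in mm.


A wall with a window opening. The window head height is 2404 mm.

A wall with a rectangular opening subtracted — a window. Sill at z = 747, opening 1657 mm tall, so the head is at 747 + 1657 = 2404 mm.


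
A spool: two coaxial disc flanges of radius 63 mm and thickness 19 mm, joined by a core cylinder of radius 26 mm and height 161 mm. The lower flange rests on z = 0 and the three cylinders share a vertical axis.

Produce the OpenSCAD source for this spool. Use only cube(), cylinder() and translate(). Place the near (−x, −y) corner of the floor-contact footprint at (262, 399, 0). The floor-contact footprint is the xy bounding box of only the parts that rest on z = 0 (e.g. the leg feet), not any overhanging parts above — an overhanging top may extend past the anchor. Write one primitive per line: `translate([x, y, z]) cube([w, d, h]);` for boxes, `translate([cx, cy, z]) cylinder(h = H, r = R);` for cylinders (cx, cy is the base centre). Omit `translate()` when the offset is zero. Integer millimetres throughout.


translate([325, 462, 0]) cylinder(h = 19, r = 63);
translate([325, 462, 19]) cylinder(h = 161, r = 26);
translate([325, 462, 180]) cylinder(h = 19, r = 63);


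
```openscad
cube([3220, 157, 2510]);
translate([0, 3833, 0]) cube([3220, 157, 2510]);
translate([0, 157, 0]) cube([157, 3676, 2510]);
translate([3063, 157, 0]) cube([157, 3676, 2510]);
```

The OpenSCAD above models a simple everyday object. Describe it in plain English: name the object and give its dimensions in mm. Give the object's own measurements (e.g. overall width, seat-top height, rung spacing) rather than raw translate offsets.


The wall frame of a small rectangular building: four walls, each 2510 mm tall and 157 mm thick, enclosing a footprint 3220 mm (x) by 3990 mm (y) outside-to-outside, with no floor or roof. The front and back walls (the −y and +y sides) span the full width; the two side walls fit between them.


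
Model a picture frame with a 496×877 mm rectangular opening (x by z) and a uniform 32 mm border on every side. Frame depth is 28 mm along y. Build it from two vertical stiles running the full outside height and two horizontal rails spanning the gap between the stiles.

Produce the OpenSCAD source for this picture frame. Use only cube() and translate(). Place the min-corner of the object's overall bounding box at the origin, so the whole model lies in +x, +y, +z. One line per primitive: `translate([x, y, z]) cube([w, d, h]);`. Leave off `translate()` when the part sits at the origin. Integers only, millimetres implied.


cube([32, 28, 941]);
translate([528, 0, 0]) cube([32, 28, 941]);
translate([32, 0, 0]) cube([496, 28, 32]);
translate([32, 0, 909]) cube([496, 28, 32]);


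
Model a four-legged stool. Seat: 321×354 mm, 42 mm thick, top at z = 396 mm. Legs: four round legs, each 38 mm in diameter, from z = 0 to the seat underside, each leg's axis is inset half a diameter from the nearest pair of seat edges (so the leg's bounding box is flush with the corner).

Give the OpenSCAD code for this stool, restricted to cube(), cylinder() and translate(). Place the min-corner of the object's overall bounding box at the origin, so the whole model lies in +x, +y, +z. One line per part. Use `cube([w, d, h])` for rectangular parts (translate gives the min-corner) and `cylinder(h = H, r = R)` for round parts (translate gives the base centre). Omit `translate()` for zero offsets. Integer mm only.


// leg_h = 396 - 42 = 354
translate([0, 0, 354]) cube([321, 354, 42]);
translate([19, 19, 0]) cylinder(h = 354, r = 19);
translate([302, 19, 0]) cylinder(h = 354, r = 19);
translate([19, 335, 0]) cylinder(h = 354, r = 19);
translate([302, 335, 0]) cylinder(h = 354, r = 19);


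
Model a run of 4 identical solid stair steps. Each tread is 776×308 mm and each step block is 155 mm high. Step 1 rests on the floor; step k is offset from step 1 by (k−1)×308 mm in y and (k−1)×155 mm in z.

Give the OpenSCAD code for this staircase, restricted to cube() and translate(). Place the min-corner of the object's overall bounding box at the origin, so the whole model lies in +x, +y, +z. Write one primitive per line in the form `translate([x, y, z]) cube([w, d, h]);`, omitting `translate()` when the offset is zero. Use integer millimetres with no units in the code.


cube([776, 308, 155]);
translate([0, 308, 155]) cube([776, 308, 155]);
translate([0, 616, 310]) cube([776, 308, 155]);
translate([0, 924, 465]) cube([776, 308, 155]);


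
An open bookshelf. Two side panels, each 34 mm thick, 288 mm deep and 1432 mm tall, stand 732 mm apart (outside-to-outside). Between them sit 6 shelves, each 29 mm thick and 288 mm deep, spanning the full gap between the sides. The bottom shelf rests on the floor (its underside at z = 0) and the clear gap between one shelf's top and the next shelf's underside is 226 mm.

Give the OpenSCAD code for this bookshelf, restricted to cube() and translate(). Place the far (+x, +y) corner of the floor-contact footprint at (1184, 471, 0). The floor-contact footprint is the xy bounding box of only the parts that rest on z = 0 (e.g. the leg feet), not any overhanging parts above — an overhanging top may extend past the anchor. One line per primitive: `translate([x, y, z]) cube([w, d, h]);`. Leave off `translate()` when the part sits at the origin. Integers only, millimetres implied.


translate([452, 183, 0]) cube([34, 288, 1432]);
translate([1150, 183, 0]) cube([34, 288, 1432]);
translate([486, 183, 0]) cube([664, 288, 29]);
translate([486, 183, 255]) cube([664, 288, 29]);
translate([486, 183, 510]) cube([664, 288, 29]);
translate([486, 183, 765]) cube([664, 288, 29]);
translate([486, 183, 1020]) cube([664, 288, 29]);
translate([486, 183, 1275]) cube([664, 288, 29]);
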